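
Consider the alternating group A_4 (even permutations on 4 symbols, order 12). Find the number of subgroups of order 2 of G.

|G| = 12 and 2 | 12, so subgroups of order 2 are possible by Lagrange.
The subgroups of order 2 are: {e, (1 2)(3 4)}; {e, (1 3)(2 4)}; {e, (1 4)(2 3)}.
So G has 3 subgroups of order 2.

3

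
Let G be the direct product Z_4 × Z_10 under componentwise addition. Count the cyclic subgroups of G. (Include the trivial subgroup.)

12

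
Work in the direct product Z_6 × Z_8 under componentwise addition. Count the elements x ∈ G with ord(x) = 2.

An element (a,b) has order lcm(ord(a), ord(b)); count pairs with lcm equal to 2.
Enumerating gives 3 such elements.

3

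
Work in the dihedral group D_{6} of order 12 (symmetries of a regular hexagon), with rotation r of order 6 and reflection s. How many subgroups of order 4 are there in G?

|G| = 12 and 4 | 12, so subgroups of order 4 are possible by Lagrange.
The subgroups of order 4 are: {e, r^3, r^2s, r^5s}; {e, r^3, s, r^3s}; {e, r^3, rs, r^4s}.
So G has 3 subgroups of order 4.

3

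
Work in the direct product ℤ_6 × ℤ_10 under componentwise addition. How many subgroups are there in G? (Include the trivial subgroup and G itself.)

20

|G| = 60, so by Lagrange every subgroup order divides 60. Divisors: 1, 2, 3, 4, 5, 6, 10, 12, 15, 20, 30, 60.
Subgroups by order — order 1: 1; order 2: 3; order 3: 1; order 4: 1; order 5: 1; order 6: 3; order 10: 3; order 12: 1; order 15: 1; order 20: 1; order 30: 3; order 60: 1.
Total: 1 + 3 + 1 + 1 + 1 + 3 + 3 + 1 + 1 + 1 + 3 + 1 = 20.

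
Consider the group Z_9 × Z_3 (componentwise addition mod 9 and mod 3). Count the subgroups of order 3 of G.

4

|G| = 27 and 3 | 27, so subgroups of order 3 are possible by Lagrange.
The subgroups of order 3 are: {(0,0), (0,1), (0,2)}; {(0,0), (3,0), (6,0)}; {(0,0), (3,1), (6,2)}; {(0,0), (3,2), (6,1)}.
So G has 4 subgroups of order 3.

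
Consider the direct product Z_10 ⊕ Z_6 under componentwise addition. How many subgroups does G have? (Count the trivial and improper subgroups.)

|G| = 60, so by Lagrange every subgroup order divides 60. Divisors: 1, 2, 3, 4, 5, 6, 10, 12, 15, 20, 30, 60.
Subgroups by order — order 1: 1; order 2: 3; order 3: 1; order 4: 1; order 5: 1; order 6: 3; order 10: 3; order 12: 1; order 15: 1; order 20: 1; order 30: 3; order 60: 1.
Total: 1 + 3 + 1 + 1 + 1 + 3 + 3 + 1 + 1 + 1 + 3 + 1 = 20.

20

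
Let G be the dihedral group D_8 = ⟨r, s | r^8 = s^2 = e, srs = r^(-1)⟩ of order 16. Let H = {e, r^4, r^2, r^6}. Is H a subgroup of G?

|H| = 4 divides |G| = 16, consistent with Lagrange.
H contains the identity, every element's inverse is in H, and H is closed under ·: it is a subgroup.
In fact H = ⟨r^6⟩.

Yes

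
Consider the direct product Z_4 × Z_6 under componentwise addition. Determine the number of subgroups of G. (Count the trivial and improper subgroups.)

|G| = 24, so by Lagrange every subgroup order divides 24. Divisors: 1, 2, 3, 4, 6, 8, 12, 24.
Subgroups by order — order 1: 1; order 2: 3; order 3: 1; order 4: 3; order 6: 3; order 8: 1; order 12: 3; order 24: 1.
Total: 1 + 3 + 1 + 3 + 3 + 1 + 3 + 1 = 16.

16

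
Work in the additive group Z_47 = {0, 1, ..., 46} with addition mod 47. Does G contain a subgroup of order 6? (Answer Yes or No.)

No

6 does not divide |G| = 47, so by Lagrange no subgroup of order 6 exists.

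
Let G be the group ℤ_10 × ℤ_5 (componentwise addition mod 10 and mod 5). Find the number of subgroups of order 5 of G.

|G| = 50 and 5 | 50, so subgroups of order 5 are possible by Lagrange.
The subgroups of order 5 are: {(0,0), (0,1), (0,2), (0,3), (0,4)}; {(0,0), (2,0), (4,0), (6,0), (8,0)}; {(0,0), (2,1), (4,2), (6,3), (8,4)}; {(0,0), (2,2), (4,4), (6,1), (8,3)}; … (6 in all).
So G has 6 subgroups of order 5.

6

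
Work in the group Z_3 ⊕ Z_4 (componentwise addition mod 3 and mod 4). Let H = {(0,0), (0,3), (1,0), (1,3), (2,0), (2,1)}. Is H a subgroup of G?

No

(0,3) ∈ H but its inverse (0,1) ∉ H, so H is not a subgroup.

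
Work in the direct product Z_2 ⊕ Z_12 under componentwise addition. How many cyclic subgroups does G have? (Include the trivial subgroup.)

12

Group the elements of G by the cyclic subgroup they generate; each cyclic subgroup of order d accounts for φ(d) elements.
Cyclic subgroups by order — order 1: 1; order 2: 3; order 3: 1; order 4: 2; order 6: 3; order 12: 2.
Total: 12.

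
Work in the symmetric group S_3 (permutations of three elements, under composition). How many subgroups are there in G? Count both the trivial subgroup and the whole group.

|G| = 6, so by Lagrange every subgroup order divides 6. Divisors: 1, 2, 3, 6.
Subgroups by order — order 1: 1; order 2: 3; order 3: 1; order 6: 1.
Total: 1 + 3 + 1 + 1 = 6.

6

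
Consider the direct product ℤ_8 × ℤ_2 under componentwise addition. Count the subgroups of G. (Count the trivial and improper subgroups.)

|G| = 16, so by Lagrange every subgroup order divides 16. Divisors: 1, 2, 4, 8, 16.
Subgroups by order — order 1: 1; order 2: 3; order 4: 3; order 8: 3; order 16: 1.
Total: 1 + 3 + 3 + 3 + 1 = 11.

11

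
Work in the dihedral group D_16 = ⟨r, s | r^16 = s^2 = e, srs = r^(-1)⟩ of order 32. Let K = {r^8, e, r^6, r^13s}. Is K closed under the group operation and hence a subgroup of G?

r^6 ∈ K but its inverse r^10 ∉ K, so K is not a subgroup.

No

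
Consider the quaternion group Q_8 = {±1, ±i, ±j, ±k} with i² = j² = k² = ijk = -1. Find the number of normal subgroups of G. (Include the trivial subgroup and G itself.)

6

G has 6 subgroups. Checking conjugation-invariance by order — order 1: 1/1 normal; order 2: 1/1 normal; order 4: 3/3 normal; order 8: 1/1 normal.
Total normal subgroups: 6.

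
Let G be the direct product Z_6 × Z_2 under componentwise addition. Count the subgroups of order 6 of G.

3

|G| = 12 and 6 | 12, so subgroups of order 6 are possible by Lagrange.
The subgroups of order 6 are: {(0,0), (0,1), (2,0), (2,1), (4,0), (4,1)}; {(0,0), (1,0), (2,0), (3,0), (4,0), (5,0)}; {(0,0), (1,1), (2,0), (3,1), (4,0), (5,1)}.
So G has 3 subgroups of order 6.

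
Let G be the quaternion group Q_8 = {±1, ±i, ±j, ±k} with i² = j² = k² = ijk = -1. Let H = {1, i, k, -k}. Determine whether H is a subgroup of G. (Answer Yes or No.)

i ∈ H but its inverse -i ∉ H, so H is not a subgroup.

No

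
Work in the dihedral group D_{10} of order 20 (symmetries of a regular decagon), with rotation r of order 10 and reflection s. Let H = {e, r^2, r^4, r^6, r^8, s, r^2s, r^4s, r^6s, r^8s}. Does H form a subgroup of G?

Yes

|H| = 10 divides |G| = 20, consistent with Lagrange.
H contains the identity, every element's inverse is in H, and H is closed under ·: it is a subgroup.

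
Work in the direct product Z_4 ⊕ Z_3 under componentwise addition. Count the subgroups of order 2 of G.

|G| = 12 and 2 | 12, so subgroups of order 2 are possible by Lagrange.
The subgroups of order 2 are: {(0,0), (2,0)}.
So G has 1 subgroup of order 2.

1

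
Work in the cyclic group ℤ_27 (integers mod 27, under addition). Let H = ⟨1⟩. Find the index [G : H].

1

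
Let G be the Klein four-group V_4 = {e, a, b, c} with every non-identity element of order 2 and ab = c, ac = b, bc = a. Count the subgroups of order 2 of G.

3

|G| = 4 and 2 | 4, so subgroups of order 2 are possible by Lagrange.
The subgroups of order 2 are: {e, a}; {e, b}; {e, c}.
So G has 3 subgroups of order 2.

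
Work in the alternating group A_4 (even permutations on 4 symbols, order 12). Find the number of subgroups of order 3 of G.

4

|G| = 12 and 3 | 12, so subgroups of order 3 are possible by Lagrange.
The subgroups of order 3 are: {e, (1 2 3), (1 3 2)}; {e, (1 2 4), (1 4 2)}; {e, (1 3 4), (1 4 3)}; {e, (2 3 4), (2 4 3)}.
So G has 4 subgroups of order 3.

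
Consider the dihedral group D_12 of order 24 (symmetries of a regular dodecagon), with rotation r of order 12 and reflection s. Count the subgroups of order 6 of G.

5

|G| = 24 and 6 | 24, so subgroups of order 6 are possible by Lagrange.
The subgroups of order 6 are: {e, r^2, r^4, r^6, r^8, r^10}; {e, r^4, r^8, r^2s, r^6s, r^10s}; {e, r^4, r^8, r^3s, r^7s, r^11s}; {e, r^4, r^8, s, r^4s, r^8s}; … (5 in all).
So G has 5 subgroups of order 6.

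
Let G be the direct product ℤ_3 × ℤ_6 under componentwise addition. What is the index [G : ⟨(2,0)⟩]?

|⟨(2,0)⟩| = 3 and |G| = 18.
By Lagrange, [G : H] = |G|/|H| = 18/3 = 6.

6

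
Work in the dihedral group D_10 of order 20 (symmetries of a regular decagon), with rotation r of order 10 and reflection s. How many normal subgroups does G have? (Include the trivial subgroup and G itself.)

7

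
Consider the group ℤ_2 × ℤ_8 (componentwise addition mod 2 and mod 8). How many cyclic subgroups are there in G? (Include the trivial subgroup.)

Group the elements of G by the cyclic subgroup they generate; each cyclic subgroup of order d accounts for φ(d) elements.
Cyclic subgroups by order — order 1: 1; order 2: 3; order 4: 2; order 8: 2.
Total: 8.

8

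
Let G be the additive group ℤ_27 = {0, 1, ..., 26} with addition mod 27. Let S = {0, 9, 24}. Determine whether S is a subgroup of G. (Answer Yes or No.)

No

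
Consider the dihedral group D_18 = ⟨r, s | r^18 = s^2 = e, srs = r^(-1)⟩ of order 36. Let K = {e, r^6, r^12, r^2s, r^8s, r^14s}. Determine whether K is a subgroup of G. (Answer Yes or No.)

|K| = 6 divides |G| = 36, consistent with Lagrange.
K contains the identity, every element's inverse is in K, and K is closed under ·: it is a subgroup.

Yes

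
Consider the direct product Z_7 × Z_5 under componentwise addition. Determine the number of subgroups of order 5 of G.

1

|G| = 35 and 5 | 35, so subgroups of order 5 are possible by Lagrange.
The subgroups of order 5 are: {(0,0), (0,1), (0,2), (0,3), (0,4)}.
So G has 1 subgroup of order 5.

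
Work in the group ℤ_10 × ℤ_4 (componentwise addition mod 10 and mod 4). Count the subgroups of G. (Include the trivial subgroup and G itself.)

|G| = 40, so by Lagrange every subgroup order divides 40. Divisors: 1, 2, 4, 5, 8, 10, 20, 40.
Subgroups by order — order 1: 1; order 2: 3; order 4: 3; order 5: 1; order 8: 1; order 10: 3; order 20: 3; order 40: 1.
Total: 1 + 3 + 3 + 1 + 1 + 3 + 3 + 1 = 16.

16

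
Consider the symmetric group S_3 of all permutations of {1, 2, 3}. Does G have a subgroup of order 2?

Yes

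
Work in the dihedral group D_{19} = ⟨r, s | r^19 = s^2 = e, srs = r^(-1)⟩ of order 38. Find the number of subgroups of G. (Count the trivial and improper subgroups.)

22

|G| = 38, so by Lagrange every subgroup order divides 38. Divisors: 1, 2, 19, 38.
Subgroups by order — order 1: 1; order 2: 19; order 19: 1; order 38: 1.
Total: 1 + 19 + 1 + 1 = 22.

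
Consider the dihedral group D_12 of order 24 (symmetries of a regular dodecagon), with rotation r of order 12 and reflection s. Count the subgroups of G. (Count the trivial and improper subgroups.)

34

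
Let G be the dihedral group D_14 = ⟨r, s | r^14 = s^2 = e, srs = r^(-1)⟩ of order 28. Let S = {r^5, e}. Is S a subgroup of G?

r^5 ∈ S but its inverse r^9 ∉ S, so S is not a subgroup.

No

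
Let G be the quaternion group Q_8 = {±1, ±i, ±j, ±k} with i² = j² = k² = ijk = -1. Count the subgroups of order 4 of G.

|G| = 8 and 4 | 8, so subgroups of order 4 are possible by Lagrange.
The subgroups of order 4 are: {1, -1, i, -i}; {1, -1, j, -j}; {1, -1, k, -k}.
So G has 3 subgroups of order 4.

3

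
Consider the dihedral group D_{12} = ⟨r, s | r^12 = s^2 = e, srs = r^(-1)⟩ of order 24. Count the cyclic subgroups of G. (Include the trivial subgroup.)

18

Each element a generates a cyclic subgroup ⟨a⟩; distinct elements may generate the same one (a cyclic group of order d has φ(d) generators).
Cyclic subgroups by order — order 1: 1; order 2: 13; order 3: 1; order 4: 1; order 6: 1; order 12: 1.
Total: 18.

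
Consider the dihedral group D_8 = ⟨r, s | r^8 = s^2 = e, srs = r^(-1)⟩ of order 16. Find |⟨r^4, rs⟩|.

4

|⟨r^4⟩| = 2 and |⟨rs⟩| = 2, so |H| is a multiple of lcm(2, 2) = 2 and divides |G| = 16.
Closing under the operation: H = {e, r^4, rs, r^5s}, so |H| = 4.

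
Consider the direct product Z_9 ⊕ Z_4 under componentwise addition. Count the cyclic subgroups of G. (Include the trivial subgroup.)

Group the elements of G by the cyclic subgroup they generate; each cyclic subgroup of order d accounts for φ(d) elements.
Cyclic subgroups by order — order 1: 1; order 2: 1; order 3: 1; order 4: 1; order 6: 1; order 9: 1; order 12: 1; order 18: 1; order 36: 1.
Total: 9.

9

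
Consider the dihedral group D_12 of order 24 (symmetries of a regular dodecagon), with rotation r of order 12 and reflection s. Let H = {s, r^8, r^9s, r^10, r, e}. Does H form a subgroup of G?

No

r^10 ∈ H but its inverse r^2 ∉ H, so H is not a subgroup.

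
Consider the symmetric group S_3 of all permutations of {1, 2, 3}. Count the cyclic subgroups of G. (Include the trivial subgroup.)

A cyclic subgroup of order d is generated by each of its φ(d) elements of order d, so the cyclic subgroups of order d number (#elements of order d)/φ(d).
Cyclic subgroups by order — order 1: 1; order 2: 3; order 3: 1.
Total: 5.

5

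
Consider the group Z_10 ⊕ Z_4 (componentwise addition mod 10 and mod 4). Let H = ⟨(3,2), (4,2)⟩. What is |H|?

|⟨(3,2)⟩| = 10 and |⟨(4,2)⟩| = 10, so |H| is a multiple of lcm(10, 10) = 10 and divides |G| = 40.
Closing under the operation: H = {(0,0), (0,2), (1,0), (1,2), (2,0), (2,2), (3,0), (3,2), (4,0), (4,2), (5,0), (5,2), (6,0), (6,2), (7,0), (7,2), (8,0), (8,2), (9,0), (9,2)}, so |H| = 20.

20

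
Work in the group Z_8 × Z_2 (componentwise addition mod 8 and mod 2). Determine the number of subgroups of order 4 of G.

3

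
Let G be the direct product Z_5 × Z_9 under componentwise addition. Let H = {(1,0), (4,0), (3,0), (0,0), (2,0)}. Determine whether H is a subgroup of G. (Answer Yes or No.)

Yes

|H| = 5 divides |G| = 45, consistent with Lagrange.
H contains the identity, every element's inverse is in H, and H is closed under +: it is a subgroup.
In fact H = ⟨(4,0)⟩.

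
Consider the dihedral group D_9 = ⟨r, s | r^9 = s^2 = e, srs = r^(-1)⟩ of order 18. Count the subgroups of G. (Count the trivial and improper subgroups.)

16

|G| = 18, so by Lagrange every subgroup order divides 18. Divisors: 1, 2, 3, 6, 9, 18.
Subgroups by order — order 1: 1; order 2: 9; order 3: 1; order 6: 3; order 9: 1; order 18: 1.
Total: 1 + 9 + 1 + 3 + 1 + 1 = 16.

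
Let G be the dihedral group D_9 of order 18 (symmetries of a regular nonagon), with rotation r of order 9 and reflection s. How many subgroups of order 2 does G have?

9

|G| = 18 and 2 | 18, so subgroups of order 2 are possible by Lagrange.
The subgroups of order 2 are: {e, r^2s}; {e, r^3s}; {e, r^4s}; {e, r^5s}; … (9 in all).
So G has 9 subgroups of order 2.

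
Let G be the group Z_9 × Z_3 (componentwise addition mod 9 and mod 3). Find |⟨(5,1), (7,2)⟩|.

9

|⟨(5,1)⟩| = 9 and |⟨(7,2)⟩| = 9, so |H| is a multiple of lcm(9, 9) = 9 and divides |G| = 27.
Closing under the operation: H = {(0,0), (1,2), (2,1), (3,0), (4,2), (5,1), (6,0), (7,2), (8,1)}, so |H| = 9.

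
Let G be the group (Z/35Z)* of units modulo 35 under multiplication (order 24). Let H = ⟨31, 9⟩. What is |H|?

|⟨31⟩| = 6 and |⟨9⟩| = 6, so |H| is a multiple of lcm(6, 6) = 6 and divides |G| = 24.
Closing under the operation: H = {1, 4, 6, 9, 11, 16, 19, 24, 26, 29, 31, 34}, so |H| = 12.

12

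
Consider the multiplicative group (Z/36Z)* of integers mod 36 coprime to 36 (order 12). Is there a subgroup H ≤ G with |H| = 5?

No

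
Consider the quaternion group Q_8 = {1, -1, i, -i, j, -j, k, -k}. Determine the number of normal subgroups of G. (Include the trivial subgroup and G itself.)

6

G has 6 subgroups. Checking conjugation-invariance by order — order 1: 1/1 normal; order 2: 1/1 normal; order 4: 3/3 normal; order 8: 1/1 normal.
Total normal subgroups: 6.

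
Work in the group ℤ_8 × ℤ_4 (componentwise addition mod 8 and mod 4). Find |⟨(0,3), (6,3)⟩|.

16

|⟨(0,3)⟩| = 4 and |⟨(6,3)⟩| = 4, so |H| is a multiple of lcm(4, 4) = 4 and divides |G| = 32.
Closing under the operation: H = {(0,0), (0,1), (0,2), (0,3), (2,0), (2,1), (2,2), (2,3), (4,0), (4,1), (4,2), (4,3), (6,0), (6,1), (6,2), (6,3)}, so |H| = 16.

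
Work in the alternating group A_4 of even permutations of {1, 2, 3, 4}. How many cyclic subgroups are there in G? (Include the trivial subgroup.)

8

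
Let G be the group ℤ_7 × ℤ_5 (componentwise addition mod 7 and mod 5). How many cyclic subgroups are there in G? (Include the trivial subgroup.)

4

Group the elements of G by the cyclic subgroup they generate; each cyclic subgroup of order d accounts for φ(d) elements.
Cyclic subgroups by order — order 1: 1; order 5: 1; order 7: 1; order 35: 1.
Total: 4.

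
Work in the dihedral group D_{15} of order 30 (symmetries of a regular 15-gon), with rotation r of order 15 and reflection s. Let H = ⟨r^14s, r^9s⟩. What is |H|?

6

|⟨r^14s⟩| = 2 and |⟨r^9s⟩| = 2, so |H| is a multiple of lcm(2, 2) = 2 and divides |G| = 30.
Closing under the operation: H = {e, r^5, r^10, r^4s, r^9s, r^14s}, so |H| = 6.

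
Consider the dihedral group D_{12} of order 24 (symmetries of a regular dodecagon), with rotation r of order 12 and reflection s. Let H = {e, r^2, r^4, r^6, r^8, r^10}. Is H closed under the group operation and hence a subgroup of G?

Yes

|H| = 6 divides |G| = 24, consistent with Lagrange.
H contains the identity, every element's inverse is in H, and H is closed under ·: it is a subgroup.
In fact H = ⟨r^10⟩.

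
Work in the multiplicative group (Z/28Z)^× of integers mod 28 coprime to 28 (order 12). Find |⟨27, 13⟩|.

|⟨27⟩| = 2 and |⟨13⟩| = 2, so |H| is a multiple of lcm(2, 2) = 2 and divides |G| = 12.
Closing under the operation: H = {1, 13, 15, 27}, so |H| = 4.

4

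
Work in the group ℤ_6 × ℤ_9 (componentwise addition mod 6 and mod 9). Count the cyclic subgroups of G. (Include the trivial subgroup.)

16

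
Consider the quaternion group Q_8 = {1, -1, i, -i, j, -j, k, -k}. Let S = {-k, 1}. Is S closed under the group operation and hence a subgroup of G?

No

-k ∈ S but its inverse k ∉ S, so S is not a subgroup.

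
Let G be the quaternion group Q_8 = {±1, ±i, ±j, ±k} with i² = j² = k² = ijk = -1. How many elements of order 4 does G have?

6

The elements of order 4 are: i, -i, j, -j, k, -k.
That's 6.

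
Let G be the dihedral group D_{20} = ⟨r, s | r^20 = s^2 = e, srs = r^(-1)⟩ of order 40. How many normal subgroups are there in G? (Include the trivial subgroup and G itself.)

9

G has 48 subgroups. Checking conjugation-invariance by order — order 1: 1/1 normal; order 2: 1/21 normal; order 4: 1/11 normal; order 5: 1/1 normal; order 8: 0/5 normal; order 10: 1/5 normal; order 20: 3/3 normal; order 40: 1/1 normal.
Total normal subgroups: 9.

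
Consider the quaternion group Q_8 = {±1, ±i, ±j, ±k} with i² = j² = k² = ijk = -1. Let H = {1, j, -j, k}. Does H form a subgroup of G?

k ∈ H but its inverse -k ∉ H, so H is not a subgroup.

No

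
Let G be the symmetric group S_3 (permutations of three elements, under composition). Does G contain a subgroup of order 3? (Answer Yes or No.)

Yes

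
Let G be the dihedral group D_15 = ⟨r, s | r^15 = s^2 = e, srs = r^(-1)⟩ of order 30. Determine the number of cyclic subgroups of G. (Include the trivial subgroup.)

19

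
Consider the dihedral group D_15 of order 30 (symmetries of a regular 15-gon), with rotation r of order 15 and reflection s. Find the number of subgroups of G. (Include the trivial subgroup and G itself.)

|G| = 30, so by Lagrange every subgroup order divides 30. Divisors: 1, 2, 3, 5, 6, 10, 15, 30.
Subgroups by order — order 1: 1; order 2: 15; order 3: 1; order 5: 1; order 6: 5; order 10: 3; order 15: 1; order 30: 1.
Total: 1 + 15 + 1 + 1 + 5 + 3 + 1 + 1 = 28.

28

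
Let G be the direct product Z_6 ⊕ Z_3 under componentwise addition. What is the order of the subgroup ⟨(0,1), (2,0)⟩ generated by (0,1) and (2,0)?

|⟨(0,1)⟩| = 3 and |⟨(2,0)⟩| = 3, so |H| is a multiple of lcm(3, 3) = 3 and divides |G| = 18.
Closing under the operation: H = {(0,0), (0,1), (0,2), (2,0), (2,1), (2,2), (4,0), (4,1), (4,2)}, so |H| = 9.

9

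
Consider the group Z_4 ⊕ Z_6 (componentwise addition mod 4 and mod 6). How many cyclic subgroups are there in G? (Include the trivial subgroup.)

Group the elements of G by the cyclic subgroup they generate; each cyclic subgroup of order d accounts for φ(d) elements.
Cyclic subgroups by order — order 1: 1; order 2: 3; order 3: 1; order 4: 2; order 6: 3; order 12: 2.
Total: 12.

12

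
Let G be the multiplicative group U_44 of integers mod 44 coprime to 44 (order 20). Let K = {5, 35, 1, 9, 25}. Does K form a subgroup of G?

35 ∈ K but its inverse 39 ∉ K, so K is not a subgroup.

No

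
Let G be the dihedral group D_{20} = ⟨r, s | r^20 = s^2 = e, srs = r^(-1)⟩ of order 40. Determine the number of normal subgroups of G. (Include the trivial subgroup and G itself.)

9

G has 48 subgroups. Checking conjugation-invariance by order — order 1: 1/1 normal; order 2: 1/21 normal; order 4: 1/11 normal; order 5: 1/1 normal; order 8: 0/5 normal; order 10: 1/5 normal; order 20: 3/3 normal; order 40: 1/1 normal.
Total normal subgroups: 9.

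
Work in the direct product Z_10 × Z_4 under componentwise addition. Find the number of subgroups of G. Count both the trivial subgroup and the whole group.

|G| = 40, so by Lagrange every subgroup order divides 40. Divisors: 1, 2, 4, 5, 8, 10, 20, 40.
Subgroups by order — order 1: 1; order 2: 3; order 4: 3; order 5: 1; order 8: 1; order 10: 3; order 20: 3; order 40: 1.
Total: 1 + 3 + 3 + 1 + 1 + 3 + 3 + 1 = 16.

16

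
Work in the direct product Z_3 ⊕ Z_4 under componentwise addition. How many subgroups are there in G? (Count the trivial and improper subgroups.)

|G| = 12, so by Lagrange every subgroup order divides 12. Divisors: 1, 2, 3, 4, 6, 12.
Subgroups by order — order 1: 1; order 2: 1; order 3: 1; order 4: 1; order 6: 1; order 12: 1.
Total: 1 + 1 + 1 + 1 + 1 + 1 = 6.

6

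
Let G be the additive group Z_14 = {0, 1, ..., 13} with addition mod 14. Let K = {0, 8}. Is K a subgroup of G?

8 ∈ K but its inverse 6 ∉ K, so K is not a subgroup.

No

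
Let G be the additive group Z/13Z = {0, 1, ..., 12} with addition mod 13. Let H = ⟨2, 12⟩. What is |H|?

|⟨2⟩| = 13 and |⟨12⟩| = 13, so |H| is a multiple of lcm(13, 13) = 13 and divides |G| = 13.
Closing {2, 12} under the group operation gives all of G, so |H| = 13.

13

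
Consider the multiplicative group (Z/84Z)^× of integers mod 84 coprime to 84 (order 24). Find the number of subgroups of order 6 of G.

|G| = 24 and 6 | 24, so subgroups of order 6 are possible by Lagrange.
The subgroups of order 6 are: {1, 11, 23, 25, 37, 71}; {1, 13, 25, 37, 61, 73}; {1, 5, 17, 25, 37, 41}; {1, 19, 25, 31, 37, 55}; … (7 in all).
So G has 7 subgroups of order 6.

7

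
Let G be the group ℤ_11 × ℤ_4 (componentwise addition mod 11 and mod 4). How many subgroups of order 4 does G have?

1

|G| = 44 and 4 | 44, so subgroups of order 4 are possible by Lagrange.
The subgroups of order 4 are: {(0,0), (0,1), (0,2), (0,3)}.
So G has 1 subgroup of order 4.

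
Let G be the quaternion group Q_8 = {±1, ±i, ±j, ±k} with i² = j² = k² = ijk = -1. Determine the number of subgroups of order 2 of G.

1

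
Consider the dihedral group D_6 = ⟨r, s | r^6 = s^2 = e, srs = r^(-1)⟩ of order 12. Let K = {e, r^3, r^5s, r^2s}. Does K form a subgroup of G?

Yes

|K| = 4 divides |G| = 12, consistent with Lagrange.
K contains the identity, every element's inverse is in K, and K is closed under ·: it is a subgroup.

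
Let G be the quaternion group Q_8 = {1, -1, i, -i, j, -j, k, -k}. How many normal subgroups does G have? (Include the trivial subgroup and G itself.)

G has 6 subgroups. Checking conjugation-invariance by order — order 1: 1/1 normal; order 2: 1/1 normal; order 4: 3/3 normal; order 8: 1/1 normal.
Total normal subgroups: 6.

6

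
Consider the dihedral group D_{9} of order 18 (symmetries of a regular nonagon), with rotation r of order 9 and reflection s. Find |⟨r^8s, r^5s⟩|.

|⟨r^8s⟩| = 2 and |⟨r^5s⟩| = 2, so |H| is a multiple of lcm(2, 2) = 2 and divides |G| = 18.
Closing under the operation: H = {e, r^3, r^6, r^2s, r^5s, r^8s}, so |H| = 6.

6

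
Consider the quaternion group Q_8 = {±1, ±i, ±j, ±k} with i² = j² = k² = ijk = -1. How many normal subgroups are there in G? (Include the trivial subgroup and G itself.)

G has 6 subgroups. Checking conjugation-invariance by order — order 1: 1/1 normal; order 2: 1/1 normal; order 4: 3/3 normal; order 8: 1/1 normal.
Total normal subgroups: 6.

6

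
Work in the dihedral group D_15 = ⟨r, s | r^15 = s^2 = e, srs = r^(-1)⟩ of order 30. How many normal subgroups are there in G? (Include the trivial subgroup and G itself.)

G has 28 subgroups. Checking conjugation-invariance by order — order 1: 1/1 normal; order 2: 0/15 normal; order 3: 1/1 normal; order 5: 1/1 normal; order 6: 0/5 normal; order 10: 0/3 normal; order 15: 1/1 normal; order 30: 1/1 normal.
Total normal subgroups: 5.

5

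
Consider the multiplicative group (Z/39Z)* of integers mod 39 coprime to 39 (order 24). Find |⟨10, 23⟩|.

|⟨10⟩| = 6 and |⟨23⟩| = 6, so |H| is a multiple of lcm(6, 6) = 6 and divides |G| = 24.
Closing under the operation: H = {1, 4, 10, 14, 16, 17, 22, 23, 25, 29, 35, 38}, so |H| = 12.

12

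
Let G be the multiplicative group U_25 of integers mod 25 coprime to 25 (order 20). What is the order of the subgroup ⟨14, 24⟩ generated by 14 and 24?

|⟨14⟩| = 10 and |⟨24⟩| = 2, so |H| is a multiple of lcm(10, 2) = 10 and divides |G| = 20.
Closing under the operation: H = {1, 4, 6, 9, 11, 14, 16, 19, 21, 24}, so |H| = 10.

10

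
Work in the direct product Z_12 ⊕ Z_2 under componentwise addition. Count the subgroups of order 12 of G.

3

|G| = 24 and 12 | 24, so subgroups of order 12 are possible by Lagrange.
The subgroups of order 12 are: {(0,0), (0,1), (2,0), (2,1), (4,0), (4,1), (6,0), (6,1), (8,0), (8,1), (10,0), (10,1)}; {(0,0), (1,0), (2,0), (3,0), (4,0), (5,0), (6,0), (7,0), (8,0), (9,0), (10,0), (11,0)}; {(0,0), (1,1), (2,0), (3,1), (4,0), (5,1), (6,0), (7,1), (8,0), (9,1), (10,0), (11,1)}.
So G has 3 subgroups of order 12.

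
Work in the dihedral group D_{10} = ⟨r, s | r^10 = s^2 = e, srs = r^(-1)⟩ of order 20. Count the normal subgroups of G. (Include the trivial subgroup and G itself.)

7

G has 22 subgroups. Checking conjugation-invariance by order — order 1: 1/1 normal; order 2: 1/11 normal; order 4: 0/5 normal; order 5: 1/1 normal; order 10: 3/3 normal; order 20: 1/1 normal.
Total normal subgroups: 7.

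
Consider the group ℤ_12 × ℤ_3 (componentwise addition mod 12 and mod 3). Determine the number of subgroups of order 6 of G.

|G| = 36 and 6 | 36, so subgroups of order 6 are possible by Lagrange.
The subgroups of order 6 are: {(0,0), (0,1), (0,2), (6,0), (6,1), (6,2)}; {(0,0), (2,0), (4,0), (6,0), (8,0), (10,0)}; {(0,0), (2,2), (4,1), (6,0), (8,2), (10,1)}; {(0,0), (2,1), (4,2), (6,0), (8,1), (10,2)}.
So G has 4 subgroups of order 6.

4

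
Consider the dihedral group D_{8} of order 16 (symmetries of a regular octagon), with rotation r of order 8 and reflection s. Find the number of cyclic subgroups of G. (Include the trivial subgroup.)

12

Group the elements of G by the cyclic subgroup they generate; each cyclic subgroup of order d accounts for φ(d) elements.
Cyclic subgroups by order — order 1: 1; order 2: 9; order 4: 1; order 8: 1.
Total: 12.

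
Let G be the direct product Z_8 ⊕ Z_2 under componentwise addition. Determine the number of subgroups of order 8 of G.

3

|G| = 16 and 8 | 16, so subgroups of order 8 are possible by Lagrange.
The subgroups of order 8 are: {(0,0), (0,1), (2,0), (2,1), (4,0), (4,1), (6,0), (6,1)}; {(0,0), (1,0), (2,0), (3,0), (4,0), (5,0), (6,0), (7,0)}; {(0,0), (1,1), (2,0), (3,1), (4,0), (5,1), (6,0), (7,1)}.
So G has 3 subgroups of order 8.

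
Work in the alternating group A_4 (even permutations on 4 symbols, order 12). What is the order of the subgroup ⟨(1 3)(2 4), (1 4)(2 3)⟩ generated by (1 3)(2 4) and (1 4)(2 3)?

4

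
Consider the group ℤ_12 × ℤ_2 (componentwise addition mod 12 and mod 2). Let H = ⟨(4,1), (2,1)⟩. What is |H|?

|⟨(4,1)⟩| = 6 and |⟨(2,1)⟩| = 6, so |H| is a multiple of lcm(6, 6) = 6 and divides |G| = 24.
Closing under the operation: H = {(0,0), (0,1), (2,0), (2,1), (4,0), (4,1), (6,0), (6,1), (8,0), (8,1), (10,0), (10,1)}, so |H| = 12.

12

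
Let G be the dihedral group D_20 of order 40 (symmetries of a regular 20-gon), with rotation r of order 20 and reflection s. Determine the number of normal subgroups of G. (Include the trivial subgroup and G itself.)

G has 48 subgroups. Checking conjugation-invariance by order — order 1: 1/1 normal; order 2: 1/21 normal; order 4: 1/11 normal; order 5: 1/1 normal; order 8: 0/5 normal; order 10: 1/5 normal; order 20: 3/3 normal; order 40: 1/1 normal.
Total normal subgroups: 9.

9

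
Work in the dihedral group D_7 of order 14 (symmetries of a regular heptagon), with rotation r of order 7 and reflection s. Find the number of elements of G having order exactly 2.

7

The elements of order 2 are: s, rs, r^2s, r^3s, r^4s, r^5s, r^6s.
That's 7.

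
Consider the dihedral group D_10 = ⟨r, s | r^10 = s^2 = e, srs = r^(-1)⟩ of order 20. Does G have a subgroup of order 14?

No

14 does not divide |G| = 20, so by Lagrange no subgroup of order 14 exists.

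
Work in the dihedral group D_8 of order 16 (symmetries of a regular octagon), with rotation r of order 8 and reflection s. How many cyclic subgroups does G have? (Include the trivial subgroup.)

12

Group the elements of G by the cyclic subgroup they generate; each cyclic subgroup of order d accounts for φ(d) elements.
Cyclic subgroups by order — order 1: 1; order 2: 9; order 4: 1; order 8: 1.
Total: 12.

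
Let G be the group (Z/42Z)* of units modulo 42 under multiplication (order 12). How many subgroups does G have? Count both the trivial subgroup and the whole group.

|G| = 12, so by Lagrange every subgroup order divides 12. Divisors: 1, 2, 3, 4, 6, 12.
Subgroups by order — order 1: 1; order 2: 3; order 3: 1; order 4: 1; order 6: 3; order 12: 1.
Total: 1 + 3 + 1 + 1 + 3 + 1 = 10.

10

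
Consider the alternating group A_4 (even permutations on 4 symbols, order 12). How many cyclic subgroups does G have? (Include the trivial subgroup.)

Each element a generates a cyclic subgroup ⟨a⟩; distinct elements may generate the same one (a cyclic group of order d has φ(d) generators).
Cyclic subgroups by order — order 1: 1; order 2: 3; order 3: 4.
Total: 8.

8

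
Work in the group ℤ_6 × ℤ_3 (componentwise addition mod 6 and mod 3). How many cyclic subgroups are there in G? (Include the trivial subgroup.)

Each element a generates a cyclic subgroup ⟨a⟩; distinct elements may generate the same one (a cyclic group of order d has φ(d) generators).
Cyclic subgroups by order — order 1: 1; order 2: 1; order 3: 4; order 6: 4.
Total: 10.

10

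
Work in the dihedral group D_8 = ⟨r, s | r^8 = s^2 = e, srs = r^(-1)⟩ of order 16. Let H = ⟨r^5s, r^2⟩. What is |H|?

|⟨r^5s⟩| = 2 and |⟨r^2⟩| = 4, so |H| is a multiple of lcm(2, 4) = 4 and divides |G| = 16.
Closing under the operation: H = {e, r^2, r^4, r^6, rs, r^3s, r^5s, r^7s}, so |H| = 8.

8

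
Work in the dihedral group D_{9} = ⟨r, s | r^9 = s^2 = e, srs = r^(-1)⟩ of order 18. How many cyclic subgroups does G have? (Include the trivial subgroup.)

12

Group the elements of G by the cyclic subgroup they generate; each cyclic subgroup of order d accounts for φ(d) elements.
Cyclic subgroups by order — order 1: 1; order 2: 9; order 3: 1; order 9: 1.
Total: 12.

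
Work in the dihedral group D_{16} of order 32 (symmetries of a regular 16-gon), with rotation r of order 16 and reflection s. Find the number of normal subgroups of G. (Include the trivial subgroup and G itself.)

8

G has 36 subgroups. Checking conjugation-invariance by order — order 1: 1/1 normal; order 2: 1/17 normal; order 4: 1/9 normal; order 8: 1/5 normal; order 16: 3/3 normal; order 32: 1/1 normal.
Total normal subgroups: 8.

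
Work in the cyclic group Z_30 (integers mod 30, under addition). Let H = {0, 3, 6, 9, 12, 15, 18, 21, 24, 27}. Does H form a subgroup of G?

|H| = 10 divides |G| = 30, consistent with Lagrange.
H contains the identity, every element's inverse is in H, and H is closed under +: it is a subgroup.
In fact H = ⟨3⟩.

Yes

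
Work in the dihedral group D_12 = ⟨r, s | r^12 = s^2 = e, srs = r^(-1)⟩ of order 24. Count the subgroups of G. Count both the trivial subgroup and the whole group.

34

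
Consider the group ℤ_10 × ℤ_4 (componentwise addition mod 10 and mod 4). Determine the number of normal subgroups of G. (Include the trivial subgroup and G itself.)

16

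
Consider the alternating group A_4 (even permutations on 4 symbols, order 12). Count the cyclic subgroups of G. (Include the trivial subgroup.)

8

A cyclic subgroup of order d is generated by each of its φ(d) elements of order d, so the cyclic subgroups of order d number (#elements of order d)/φ(d).
Cyclic subgroups by order — order 1: 1; order 2: 3; order 3: 4.
Total: 8.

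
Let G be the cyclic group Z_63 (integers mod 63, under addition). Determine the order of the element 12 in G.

In Z_63, the order of an element a is n/gcd(a, n).
gcd(12, 63) = 3, so |⟨12⟩| = 63/3 = 21.

21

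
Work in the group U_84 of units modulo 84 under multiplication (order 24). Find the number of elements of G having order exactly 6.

14

Enumerating element orders in G gives 14 elements of order 6.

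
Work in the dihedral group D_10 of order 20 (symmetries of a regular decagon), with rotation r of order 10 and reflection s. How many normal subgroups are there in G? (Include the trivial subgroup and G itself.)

7

G has 22 subgroups. Checking conjugation-invariance by order — order 1: 1/1 normal; order 2: 1/11 normal; order 4: 0/5 normal; order 5: 1/1 normal; order 10: 3/3 normal; order 20: 1/1 normal.
Total normal subgroups: 7.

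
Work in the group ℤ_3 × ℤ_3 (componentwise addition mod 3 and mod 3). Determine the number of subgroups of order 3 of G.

4

|G| = 9 and 3 | 9, so subgroups of order 3 are possible by Lagrange.
The subgroups of order 3 are: {(0,0), (0,1), (0,2)}; {(0,0), (1,0), (2,0)}; {(0,0), (1,1), (2,2)}; {(0,0), (1,2), (2,1)}.
So G has 4 subgroups of order 3.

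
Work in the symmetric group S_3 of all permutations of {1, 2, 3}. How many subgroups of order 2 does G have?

3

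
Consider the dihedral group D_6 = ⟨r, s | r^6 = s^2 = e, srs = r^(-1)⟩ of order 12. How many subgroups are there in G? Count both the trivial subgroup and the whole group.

16

|G| = 12, so by Lagrange every subgroup order divides 12. Divisors: 1, 2, 3, 4, 6, 12.
Subgroups by order — order 1: 1; order 2: 7; order 3: 1; order 4: 3; order 6: 3; order 12: 1.
Total: 1 + 7 + 1 + 3 + 3 + 1 = 16.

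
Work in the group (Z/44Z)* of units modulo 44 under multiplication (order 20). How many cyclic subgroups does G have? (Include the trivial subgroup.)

Group the elements of G by the cyclic subgroup they generate; each cyclic subgroup of order d accounts for φ(d) elements.
Cyclic subgroups by order — order 1: 1; order 2: 3; order 5: 1; order 10: 3.
Total: 8.

8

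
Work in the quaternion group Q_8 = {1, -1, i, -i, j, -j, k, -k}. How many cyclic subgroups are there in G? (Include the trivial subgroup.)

Each element a generates a cyclic subgroup ⟨a⟩; distinct elements may generate the same one (a cyclic group of order d has φ(d) generators).
Cyclic subgroups by order — order 1: 1; order 2: 1; order 4: 3.
Total: 5.

5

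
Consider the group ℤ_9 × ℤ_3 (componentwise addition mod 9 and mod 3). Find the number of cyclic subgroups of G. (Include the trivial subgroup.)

Each element a generates a cyclic subgroup ⟨a⟩; distinct elements may generate the same one (a cyclic group of order d has φ(d) generators).
Cyclic subgroups by order — order 1: 1; order 3: 4; order 9: 3.
Total: 8.

8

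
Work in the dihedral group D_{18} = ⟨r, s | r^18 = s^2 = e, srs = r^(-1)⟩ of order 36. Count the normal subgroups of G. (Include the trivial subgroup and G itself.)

G has 45 subgroups. Checking conjugation-invariance by order — order 1: 1/1 normal; order 2: 1/19 normal; order 3: 1/1 normal; order 4: 0/9 normal; order 6: 1/7 normal; order 9: 1/1 normal; order 12: 0/3 normal; order 18: 3/3 normal; order 36: 1/1 normal.
Total normal subgroups: 9.

9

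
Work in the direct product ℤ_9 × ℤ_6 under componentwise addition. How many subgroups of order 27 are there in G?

1

|G| = 54 and 27 | 54, so subgroups of order 27 are possible by Lagrange.
The subgroups of order 27 are: {(0,0), (0,2), (0,4), (1,0), (1,2), (1,4), (2,0), (2,2), (2,4), (3,0), (3,2), (3,4), (4,0), (4,2), (4,4), (5,0), (5,2), (5,4), (6,0), (6,2), (6,4), (7,0), (7,2), (7,4), (8,0), (8,2), (8,4)}.
So G has 1 subgroup of order 27.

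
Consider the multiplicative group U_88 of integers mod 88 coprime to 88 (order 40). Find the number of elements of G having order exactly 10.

Enumerating element orders in G gives 28 elements of order 10.

28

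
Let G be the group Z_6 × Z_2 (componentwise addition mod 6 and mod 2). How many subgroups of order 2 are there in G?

|G| = 12 and 2 | 12, so subgroups of order 2 are possible by Lagrange.
The subgroups of order 2 are: {(0,0), (0,1)}; {(0,0), (3,0)}; {(0,0), (3,1)}.
So G has 3 subgroups of order 2.

3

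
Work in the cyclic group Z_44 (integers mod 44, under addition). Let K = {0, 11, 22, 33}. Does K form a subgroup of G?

Yes

|K| = 4 divides |G| = 44, consistent with Lagrange.
K contains the identity, every element's inverse is in K, and K is closed under +: it is a subgroup.
In fact K = ⟨33⟩.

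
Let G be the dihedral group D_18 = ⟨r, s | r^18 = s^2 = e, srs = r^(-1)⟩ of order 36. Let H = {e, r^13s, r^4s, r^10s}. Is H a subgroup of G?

Closure fails: r^13s · r^10s = r^3 ∉ H. So H is not a subgroup.

No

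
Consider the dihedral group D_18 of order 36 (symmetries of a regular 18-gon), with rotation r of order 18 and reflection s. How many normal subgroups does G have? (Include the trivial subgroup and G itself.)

9

G has 45 subgroups. Checking conjugation-invariance by order — order 1: 1/1 normal; order 2: 1/19 normal; order 3: 1/1 normal; order 4: 0/9 normal; order 6: 1/7 normal; order 9: 1/1 normal; order 12: 0/3 normal; order 18: 3/3 normal; order 36: 1/1 normal.
Total normal subgroups: 9.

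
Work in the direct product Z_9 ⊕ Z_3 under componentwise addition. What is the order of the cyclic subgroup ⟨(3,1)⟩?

The order of (3,1) in Z_9 × Z_3 is lcm(ord(3) in Z_9, ord(1) in Z_3).
ord(3) = 3 and ord(1) = 3, so |⟨(3,1)⟩| = lcm(3, 3) = 3.

3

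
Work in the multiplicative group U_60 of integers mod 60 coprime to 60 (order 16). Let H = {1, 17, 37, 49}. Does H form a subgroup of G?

37 ∈ H but its inverse 13 ∉ H, so H is not a subgroup.

No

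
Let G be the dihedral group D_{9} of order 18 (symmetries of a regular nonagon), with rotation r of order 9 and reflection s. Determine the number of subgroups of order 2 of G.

|G| = 18 and 2 | 18, so subgroups of order 2 are possible by Lagrange.
The subgroups of order 2 are: {e, r^2s}; {e, r^3s}; {e, r^4s}; {e, r^5s}; … (9 in all).
So G has 9 subgroups of order 2.

9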